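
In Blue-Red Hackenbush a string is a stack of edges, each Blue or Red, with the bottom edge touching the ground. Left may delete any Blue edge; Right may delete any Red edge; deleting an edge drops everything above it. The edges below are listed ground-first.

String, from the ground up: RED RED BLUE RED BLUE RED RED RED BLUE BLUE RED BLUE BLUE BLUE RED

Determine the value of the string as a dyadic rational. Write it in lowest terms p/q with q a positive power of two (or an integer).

Build value(s[:k]) for k = 1..15, string s = RED RED BLUE RED BLUE RED RED RED BLUE BLUE RED BLUE BLUE BLUE RED.
edge 1 of 15 (RED): {  | 0 } -> -1
edge 2 of 15 (RED): {  | -1; 0 } -> -2
edge 3 of 15 (BLUE): { -2 | -1; 0 } -> -3/2
edge 4 of 15 (RED): { -2 | -3/2; -1; 0 } -> -7/4
edge 5 of 15 (BLUE): { -2; -7/4 | -3/2; -1; 0 } -> -13/8
edge 6 of 15 (RED): { -2; -7/4 | -13/8; -3/2; -1; 0 } -> -27/16
edge 7 of 15 (RED): { -2; -7/4 | -27/16; -13/8; -3/2; -1; 0 } -> -55/32
edge 8 of 15 (RED): { -2; -7/4 | -55/32; -27/16; -13/8; -3/2; -1; 0 } -> -111/64
edge 9 of 15 (BLUE): { -2; -7/4; -111/64 | -55/32; -27/16; -13/8; -3/2; -1; 0 } -> -221/128
edge 10 of 15 (BLUE): { -2; -7/4; -111/64; -221/128 | -55/32; -27/16; -13/8; -3/2; -1; 0 } -> -441/256
edge 11 of 15 (RED): { -2; -7/4; -111/64; -221/128 | -441/256; -55/32; -27/16; -13/8; -3/2; -1; 0 } -> -883/512
edge 12 of 15 (BLUE): { -2; -7/4; -111/64; -221/128; -883/512 | -441/256; -55/32; -27/16; -13/8; -3/2; -1; 0 } -> -1765/1024
edge 13 of 15 (BLUE): { -2; -7/4; -111/64; -221/128; -883/512; -1765/1024 | -441/256; -55/32; -27/16; -13/8; -3/2; -1; 0 } -> -3529/2048
edge 14 of 15 (BLUE): { -2; -7/4; -111/64; -221/128; -883/512; -1765/1024; -3529/2048 | -441/256; -55/32; -27/16; -13/8; -3/2; -1; 0 } -> -7057/4096
edge 15 of 15 (RED): { -2; -7/4; -111/64; -221/128; -883/512; -1765/1024; -3529/2048 | -7057/4096; -441/256; -55/32; -27/16; -13/8; -3/2; -1; 0 } -> -14115/8192

-14115/8192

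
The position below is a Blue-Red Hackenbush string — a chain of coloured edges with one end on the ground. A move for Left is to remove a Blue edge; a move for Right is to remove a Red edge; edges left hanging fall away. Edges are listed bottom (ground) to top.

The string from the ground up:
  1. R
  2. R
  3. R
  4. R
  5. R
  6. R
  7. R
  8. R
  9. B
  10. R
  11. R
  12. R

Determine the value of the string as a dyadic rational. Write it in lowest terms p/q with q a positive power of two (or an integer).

R: Left { (no moves) }, Right { 0 } so simplest -1
RR: Left { (no moves) }, Right { -1 0 } so simplest -2
RRR: Left { (no moves) }, Right { -2 -1 0 } so simplest -3
RRRR: Left { (no moves) }, Right { -3 -2 -1 0 } so simplest -4
RRRRR: Left { (no moves) }, Right { -4 -3 -2 -1 0 } so simplest -5
RRRRRR: Left { (no moves) }, Right { -5 -4 -3 -2 -1 0 } so simplest -6
RRRRRRR: Left { (no moves) }, Right { -6 -5 -4 -3 -2 -1 0 } so simplest -7
RRRRRRRR: Left { (no moves) }, Right { -7 -6 -5 -4 -3 -2 -1 0 } so simplest -8
RRRRRRRRB: Left { -8 }, Right { -7 -6 -5 -4 -3 -2 -1 0 } so simplest -15/2
RRRRRRRRBR: Left { -8 }, Right { -15/2 -7 -6 -5 -4 -3 -2 -1 0 } so simplest -31/4
RRRRRRRRBRR: Left { -8 }, Right { -31/4 -15/2 -7 -6 -5 -4 -3 -2 -1 0 } so simplest -63/8
RRRRRRRRBRRR: Left { -8 }, Right { -63/8 -31/4 -15/2 -7 -6 -5 -4 -3 -2 -1 0 } so simplest -127/16

-127/16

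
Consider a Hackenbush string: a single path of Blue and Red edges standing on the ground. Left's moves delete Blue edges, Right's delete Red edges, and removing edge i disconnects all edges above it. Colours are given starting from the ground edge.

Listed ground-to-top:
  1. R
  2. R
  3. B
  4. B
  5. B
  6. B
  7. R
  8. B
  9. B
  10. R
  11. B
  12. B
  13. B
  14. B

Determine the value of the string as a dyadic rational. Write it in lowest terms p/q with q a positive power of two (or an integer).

Prefix values for R R B B B B R B B R B B B B via {L|R} + simplicity:
R: Left { — }, Right { 0 } gives simplest -1
RR: Left { — }, Right { -1,0 } gives simplest -2
RRB: Left { -2 }, Right { -1,0 } gives simplest -3/2
RRBB: Left { -2,-3/2 }, Right { -1,0 } gives simplest -5/4
RRBBB: Left { -2,-3/2,-5/4 }, Right { -1,0 } gives simplest -9/8
RRBBBB: Left { -2,-3/2,-5/4,-9/8 }, Right { -1,0 } gives simplest -17/16
RRBBBBR: Left { -2,-3/2,-5/4,-9/8 }, Right { -17/16,-1,0 } gives simplest -35/32
RRBBBBRB: Left { -2,-3/2,-5/4,-9/8,-35/32 }, Right { -17/16,-1,0 } gives simplest -69/64
RRBBBBRBB: Left { -2,-3/2,-5/4,-9/8,-35/32,-69/64 }, Right { -17/16,-1,0 } gives simplest -137/128
RRBBBBRBBR: Left { -2,-3/2,-5/4,-9/8,-35/32,-69/64 }, Right { -137/128,-17/16,-1,0 } gives simplest -275/256
RRBBBBRBBRB: Left { -2,-3/2,-5/4,-9/8,-35/32,-69/64,-275/256 }, Right { -137/128,-17/16,-1,0 } gives simplest -549/512
RRBBBBRBBRBB: Left { -2,-3/2,-5/4,-9/8,-35/32,-69/64,-275/256,-549/512 }, Right { -137/128,-17/16,-1,0 } gives simplest -1097/1024
RRBBBBRBBRBBB: Left { -2,-3/2,-5/4,-9/8,-35/32,-69/64,-275/256,-549/512,-1097/1024 }, Right { -137/128,-17/16,-1,0 } gives simplest -2193/2048
RRBBBBRBBRBBBB: Left { -2,-3/2,-5/4,-9/8,-35/32,-69/64,-275/256,-549/512,-1097/1024,-2193/2048 }, Right { -137/128,-17/16,-1,0 } gives simplest -4385/4096

-4385/4096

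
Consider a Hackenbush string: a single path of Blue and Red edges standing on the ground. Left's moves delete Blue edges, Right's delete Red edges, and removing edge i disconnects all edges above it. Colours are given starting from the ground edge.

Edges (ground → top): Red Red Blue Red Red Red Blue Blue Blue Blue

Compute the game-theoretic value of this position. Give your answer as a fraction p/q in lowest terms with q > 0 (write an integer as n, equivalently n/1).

-481/256

value_1 [R]  L=[none]  R=[0]  so -1
value_2 [RR]  L=[none]  R=[-1, 0]  so -2
value_3 [RRB]  L=[-2]  R=[-1, 0]  so -3/2
value_4 [RRBR]  L=[-2]  R=[-3/2, -1, 0]  so -7/4
value_5 [RRBRR]  L=[-2]  R=[-7/4, -3/2, -1, 0]  so -15/8
value_6 [RRBRRR]  L=[-2]  R=[-15/8, -7/4, -3/2, -1, 0]  so -31/16
value_7 [RRBRRRB]  L=[-2, -31/16]  R=[-15/8, -7/4, -3/2, -1, 0]  so -61/32
value_8 [RRBRRRBB]  L=[-2, -31/16, -61/32]  R=[-15/8, -7/4, -3/2, -1, 0]  so -121/64
value_9 [RRBRRRBBB]  L=[-2, -31/16, -61/32, -121/64]  R=[-15/8, -7/4, -3/2, -1, 0]  so -241/128
value_10 [RRBRRRBBBB]  L=[-2, -31/16, -61/32, -121/64, -241/128]  R=[-15/8, -7/4, -3/2, -1, 0]  so -481/256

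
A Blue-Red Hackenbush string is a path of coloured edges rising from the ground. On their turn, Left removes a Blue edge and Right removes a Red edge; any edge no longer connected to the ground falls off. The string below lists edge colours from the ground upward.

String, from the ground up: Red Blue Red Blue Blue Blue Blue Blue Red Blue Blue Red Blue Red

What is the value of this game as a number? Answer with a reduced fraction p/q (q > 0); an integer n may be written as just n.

R: Left { (no moves) }, Right { 0 } -> simplest -1
RB: Left { -1 }, Right { 0 } -> simplest -1/2
RBR: Left { -1 }, Right { -1/2 0 } -> simplest -3/4
RBRB: Left { -1 -3/4 }, Right { -1/2 0 } -> simplest -5/8
RBRBB: Left { -1 -3/4 -5/8 }, Right { -1/2 0 } -> simplest -9/16
RBRBBB: Left { -1 -3/4 -5/8 -9/16 }, Right { -1/2 0 } -> simplest -17/32
RBRBBBB: Left { -1 -3/4 -5/8 -9/16 -17/32 }, Right { -1/2 0 } -> simplest -33/64
RBRBBBBB: Left { -1 -3/4 -5/8 -9/16 -17/32 -33/64 }, Right { -1/2 0 } -> simplest -65/128
RBRBBBBBR: Left { -1 -3/4 -5/8 -9/16 -17/32 -33/64 }, Right { -65/128 -1/2 0 } -> simplest -131/256
RBRBBBBBRB: Left { -1 -3/4 -5/8 -9/16 -17/32 -33/64 -131/256 }, Right { -65/128 -1/2 0 } -> simplest -261/512
RBRBBBBBRBB: Left { -1 -3/4 -5/8 -9/16 -17/32 -33/64 -131/256 -261/512 }, Right { -65/128 -1/2 0 } -> simplest -521/1024
RBRBBBBBRBBR: Left { -1 -3/4 -5/8 -9/16 -17/32 -33/64 -131/256 -261/512 }, Right { -521/1024 -65/128 -1/2 0 } -> simplest -1043/2048
RBRBBBBBRBBRB: Left { -1 -3/4 -5/8 -9/16 -17/32 -33/64 -131/256 -261/512 -1043/2048 }, Right { -521/1024 -65/128 -1/2 0 } -> simplest -2085/4096
RBRBBBBBRBBRBR: Left { -1 -3/4 -5/8 -9/16 -17/32 -33/64 -131/256 -261/512 -1043/2048 }, Right { -2085/4096 -521/1024 -65/128 -1/2 0 } -> simplest -4171/8192

-4171/8192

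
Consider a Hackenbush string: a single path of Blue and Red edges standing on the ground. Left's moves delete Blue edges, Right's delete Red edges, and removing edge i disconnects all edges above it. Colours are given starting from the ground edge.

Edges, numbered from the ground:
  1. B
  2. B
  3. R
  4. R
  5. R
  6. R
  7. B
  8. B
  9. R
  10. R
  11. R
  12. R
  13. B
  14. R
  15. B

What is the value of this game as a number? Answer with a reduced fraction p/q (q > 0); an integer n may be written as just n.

Recurse on prefixes of the 15-edge string B B R R R R B B R R R R B R B:
1 of 15 · B · max L 0 · min R +∞ — 1
2 of 15 · BB · max L 1 · min R +∞ — 2
3 of 15 · BBR · max L 1 · min R 2 — 3/2
4 of 15 · BBRR · max L 1 · min R 3/2 — 5/4
5 of 15 · BBRRR · max L 1 · min R 5/4 — 9/8
6 of 15 · BBRRRR · max L 1 · min R 9/8 — 17/16
7 of 15 · BBRRRRB · max L 17/16 · min R 9/8 — 35/32
8 of 15 · BBRRRRBB · max L 35/32 · min R 9/8 — 71/64
9 of 15 · BBRRRRBBR · max L 35/32 · min R 71/64 — 141/128
10 of 15 · BBRRRRBBRR · max L 35/32 · min R 141/128 — 281/256
11 of 15 · BBRRRRBBRRR · max L 35/32 · min R 281/256 — 561/512
12 of 15 · BBRRRRBBRRRR · max L 35/32 · min R 561/512 — 1121/1024
13 of 15 · BBRRRRBBRRRRB · max L 1121/1024 · min R 561/512 — 2243/2048
14 of 15 · BBRRRRBBRRRRBR · max L 1121/1024 · min R 2243/2048 — 4485/4096
15 of 15 · BBRRRRBBRRRRBRB · max L 4485/4096 · min R 2243/2048 — 8971/8192

8971/8192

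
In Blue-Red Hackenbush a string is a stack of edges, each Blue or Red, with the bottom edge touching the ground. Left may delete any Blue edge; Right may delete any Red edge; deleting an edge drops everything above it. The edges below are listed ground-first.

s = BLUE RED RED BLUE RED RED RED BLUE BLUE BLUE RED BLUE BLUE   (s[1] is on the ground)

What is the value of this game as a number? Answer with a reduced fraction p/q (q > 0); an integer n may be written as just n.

step 1: add BLUE to get B; options L={ 0 } R={ none } => 1
step 2: add RED to get BR; options L={ 0 } R={ 1 } => 1/2
step 3: add RED to get BRR; options L={ 0 } R={ 1/2,1 } => 1/4
step 4: add BLUE to get BRRB; options L={ 0,1/4 } R={ 1/2,1 } => 3/8
step 5: add RED to get BRRBR; options L={ 0,1/4 } R={ 3/8,1/2,1 } => 5/16
step 6: add RED to get BRRBRR; options L={ 0,1/4 } R={ 5/16,3/8,1/2,1 } => 9/32
step 7: add RED to get BRRBRRR; options L={ 0,1/4 } R={ 9/32,5/16,3/8,1/2,1 } => 17/64
step 8: add BLUE to get BRRBRRRB; options L={ 0,1/4,17/64 } R={ 9/32,5/16,3/8,1/2,1 } => 35/128
step 9: add BLUE to get BRRBRRRBB; options L={ 0,1/4,17/64,35/128 } R={ 9/32,5/16,3/8,1/2,1 } => 71/256
step 10: add BLUE to get BRRBRRRBBB; options L={ 0,1/4,17/64,35/128,71/256 } R={ 9/32,5/16,3/8,1/2,1 } => 143/512
step 11: add RED to get BRRBRRRBBBR; options L={ 0,1/4,17/64,35/128,71/256 } R={ 143/512,9/32,5/16,3/8,1/2,1 } => 285/1024
step 12: add BLUE to get BRRBRRRBBBRB; options L={ 0,1/4,17/64,35/128,71/256,285/1024 } R={ 143/512,9/32,5/16,3/8,1/2,1 } => 571/2048
step 13: add BLUE to get BRRBRRRBBBRBB; options L={ 0,1/4,17/64,35/128,71/256,285/1024,571/2048 } R={ 143/512,9/32,5/16,3/8,1/2,1 } => 1143/4096

1143/4096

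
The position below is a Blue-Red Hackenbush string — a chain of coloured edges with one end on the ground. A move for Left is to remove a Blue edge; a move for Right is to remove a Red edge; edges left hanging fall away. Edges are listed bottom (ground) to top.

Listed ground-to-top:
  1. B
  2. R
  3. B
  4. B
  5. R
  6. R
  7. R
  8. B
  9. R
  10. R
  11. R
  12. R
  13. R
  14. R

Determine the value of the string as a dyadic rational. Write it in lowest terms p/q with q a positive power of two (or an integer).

6273/8192

val(B) = { 0 | (no moves) } = 1
val(BR) = { 0 | 1 } = 1/2
val(BRB) = { 0, 1/2 | 1 } = 3/4
val(BRBB) = { 0, 1/2, 3/4 | 1 } = 7/8
val(BRBBR) = { 0, 1/2, 3/4 | 7/8, 1 } = 13/16
val(BRBBRR) = { 0, 1/2, 3/4 | 13/16, 7/8, 1 } = 25/32
val(BRBBRRR) = { 0, 1/2, 3/4 | 25/32, 13/16, 7/8, 1 } = 49/64
val(BRBBRRRB) = { 0, 1/2, 3/4, 49/64 | 25/32, 13/16, 7/8, 1 } = 99/128
val(BRBBRRRBR) = { 0, 1/2, 3/4, 49/64 | 99/128, 25/32, 13/16, 7/8, 1 } = 197/256
val(BRBBRRRBRR) = { 0, 1/2, 3/4, 49/64 | 197/256, 99/128, 25/32, 13/16, 7/8, 1 } = 393/512
val(BRBBRRRBRRR) = { 0, 1/2, 3/4, 49/64 | 393/512, 197/256, 99/128, 25/32, 13/16, 7/8, 1 } = 785/1024
val(BRBBRRRBRRRR) = { 0, 1/2, 3/4, 49/64 | 785/1024, 393/512, 197/256, 99/128, 25/32, 13/16, 7/8, 1 } = 1569/2048
val(BRBBRRRBRRRRR) = { 0, 1/2, 3/4, 49/64 | 1569/2048, 785/1024, 393/512, 197/256, 99/128, 25/32, 13/16, 7/8, 1 } = 3137/4096
val(BRBBRRRBRRRRRR) = { 0, 1/2, 3/4, 49/64 | 3137/4096, 1569/2048, 785/1024, 393/512, 197/256, 99/128, 25/32, 13/16, 7/8, 1 } = 6273/8192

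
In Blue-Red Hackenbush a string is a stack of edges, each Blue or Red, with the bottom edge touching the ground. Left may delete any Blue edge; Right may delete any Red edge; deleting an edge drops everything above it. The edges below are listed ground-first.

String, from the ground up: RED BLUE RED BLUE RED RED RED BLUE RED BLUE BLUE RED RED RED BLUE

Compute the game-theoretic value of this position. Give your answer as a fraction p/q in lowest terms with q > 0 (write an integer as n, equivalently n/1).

value_1 [R]  L=[]  R=[0]  -> -1
value_2 [RB]  L=[-1]  R=[0]  -> -1/2
value_3 [RBR]  L=[-1]  R=[-1/2; 0]  -> -3/4
value_4 [RBRB]  L=[-1; -3/4]  R=[-1/2; 0]  -> -5/8
value_5 [RBRBR]  L=[-1; -3/4]  R=[-5/8; -1/2; 0]  -> -11/16
value_6 [RBRBRR]  L=[-1; -3/4]  R=[-11/16; -5/8; -1/2; 0]  -> -23/32
value_7 [RBRBRRR]  L=[-1; -3/4]  R=[-23/32; -11/16; -5/8; -1/2; 0]  -> -47/64
value_8 [RBRBRRRB]  L=[-1; -3/4; -47/64]  R=[-23/32; -11/16; -5/8; -1/2; 0]  -> -93/128
value_9 [RBRBRRRBR]  L=[-1; -3/4; -47/64]  R=[-93/128; -23/32; -11/16; -5/8; -1/2; 0]  -> -187/256
value_10 [RBRBRRRBRB]  L=[-1; -3/4; -47/64; -187/256]  R=[-93/128; -23/32; -11/16; -5/8; -1/2; 0]  -> -373/512
value_11 [RBRBRRRBRBB]  L=[-1; -3/4; -47/64; -187/256; -373/512]  R=[-93/128; -23/32; -11/16; -5/8; -1/2; 0]  -> -745/1024
value_12 [RBRBRRRBRBBR]  L=[-1; -3/4; -47/64; -187/256; -373/512]  R=[-745/1024; -93/128; -23/32; -11/16; -5/8; -1/2; 0]  -> -1491/2048
value_13 [RBRBRRRBRBBRR]  L=[-1; -3/4; -47/64; -187/256; -373/512]  R=[-1491/2048; -745/1024; -93/128; -23/32; -11/16; -5/8; -1/2; 0]  -> -2983/4096
value_14 [RBRBRRRBRBBRRR]  L=[-1; -3/4; -47/64; -187/256; -373/512]  R=[-2983/4096; -1491/2048; -745/1024; -93/128; -23/32; -11/16; -5/8; -1/2; 0]  -> -5967/8192
value_15 [RBRBRRRBRBBRRRB]  L=[-1; -3/4; -47/64; -187/256; -373/512; -5967/8192]  R=[-2983/4096; -1491/2048; -745/1024; -93/128; -23/32; -11/16; -5/8; -1/2; 0]  -> -11933/16384

-11933/16384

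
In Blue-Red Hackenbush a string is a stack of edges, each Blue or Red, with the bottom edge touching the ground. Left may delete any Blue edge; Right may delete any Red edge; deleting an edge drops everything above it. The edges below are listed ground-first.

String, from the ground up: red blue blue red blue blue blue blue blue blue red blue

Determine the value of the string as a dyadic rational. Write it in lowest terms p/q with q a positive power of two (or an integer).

1 of 12 · r · max L −∞ · min R 0 = -1
2 of 12 · rb · max L -1 · min R 0 = -1/2
3 of 12 · rbb · max L -1/2 · min R 0 = -1/4
4 of 12 · rbbr · max L -1/2 · min R -1/4 = -3/8
5 of 12 · rbbrb · max L -3/8 · min R -1/4 = -5/16
6 of 12 · rbbrbb · max L -5/16 · min R -1/4 = -9/32
7 of 12 · rbbrbbb · max L -9/32 · min R -1/4 = -17/64
8 of 12 · rbbrbbbb · max L -17/64 · min R -1/4 = -33/128
9 of 12 · rbbrbbbbb · max L -33/128 · min R -1/4 = -65/256
10 of 12 · rbbrbbbbbb · max L -65/256 · min R -1/4 = -129/512
11 of 12 · rbbrbbbbbbr · max L -65/256 · min R -129/512 = -259/1024
12 of 12 · rbbrbbbbbbrb · max L -259/1024 · min R -129/512 = -517/2048

-517/2048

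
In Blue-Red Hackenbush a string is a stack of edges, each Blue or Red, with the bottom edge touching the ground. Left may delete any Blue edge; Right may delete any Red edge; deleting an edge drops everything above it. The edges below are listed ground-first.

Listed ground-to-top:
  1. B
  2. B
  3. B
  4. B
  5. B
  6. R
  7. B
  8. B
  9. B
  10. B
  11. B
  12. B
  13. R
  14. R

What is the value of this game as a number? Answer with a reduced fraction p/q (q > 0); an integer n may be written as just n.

2553/512

Build val(s[:k]) for k = 1..14, string s = B B B B B R B B B B B B R R.
1 of 14 · B · max L 0 · min R +∞ gives 1
2 of 14 · BB · max L 1 · min R +∞ gives 2
3 of 14 · BBB · max L 2 · min R +∞ gives 3
4 of 14 · BBBB · max L 3 · min R +∞ gives 4
5 of 14 · BBBBB · max L 4 · min R +∞ gives 5
6 of 14 · BBBBBR · max L 4 · min R 5 gives 9/2
7 of 14 · BBBBBRB · max L 9/2 · min R 5 gives 19/4
8 of 14 · BBBBBRBB · max L 19/4 · min R 5 gives 39/8
9 of 14 · BBBBBRBBB · max L 39/8 · min R 5 gives 79/16
10 of 14 · BBBBBRBBBB · max L 79/16 · min R 5 gives 159/32
11 of 14 · BBBBBRBBBBB · max L 159/32 · min R 5 gives 319/64
12 of 14 · BBBBBRBBBBBB · max L 319/64 · min R 5 gives 639/128
13 of 14 · BBBBBRBBBBBBR · max L 319/64 · min R 639/128 gives 1277/256
14 of 14 · BBBBBRBBBBBBRR · max L 319/64 · min R 1277/256 gives 2553/512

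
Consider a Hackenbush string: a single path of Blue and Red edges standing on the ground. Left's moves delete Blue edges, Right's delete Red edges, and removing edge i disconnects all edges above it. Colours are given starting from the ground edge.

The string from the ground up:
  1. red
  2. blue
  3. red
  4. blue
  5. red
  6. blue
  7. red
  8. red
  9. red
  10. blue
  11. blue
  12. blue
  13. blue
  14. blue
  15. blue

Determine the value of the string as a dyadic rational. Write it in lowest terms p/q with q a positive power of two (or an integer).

Build G(s[:k]) for k = 1..15, string s = red blue red blue red blue red red red blue blue blue blue blue blue.
G_1 [r]  L=[]  R=[0]  ⇒ -1
G_2 [rb]  L=[-1]  R=[0]  ⇒ -1/2
G_3 [rbr]  L=[-1]  R=[-1/2 0]  ⇒ -3/4
G_4 [rbrb]  L=[-1 -3/4]  R=[-1/2 0]  ⇒ -5/8
G_5 [rbrbr]  L=[-1 -3/4]  R=[-5/8 -1/2 0]  ⇒ -11/16
G_6 [rbrbrb]  L=[-1 -3/4 -11/16]  R=[-5/8 -1/2 0]  ⇒ -21/32
G_7 [rbrbrbr]  L=[-1 -3/4 -11/16]  R=[-21/32 -5/8 -1/2 0]  ⇒ -43/64
G_8 [rbrbrbrr]  L=[-1 -3/4 -11/16]  R=[-43/64 -21/32 -5/8 -1/2 0]  ⇒ -87/128
G_9 [rbrbrbrrr]  L=[-1 -3/4 -11/16]  R=[-87/128 -43/64 -21/32 -5/8 -1/2 0]  ⇒ -175/256
G_10 [rbrbrbrrrb]  L=[-1 -3/4 -11/16 -175/256]  R=[-87/128 -43/64 -21/32 -5/8 -1/2 0]  ⇒ -349/512
G_11 [rbrbrbrrrbb]  L=[-1 -3/4 -11/16 -175/256 -349/512]  R=[-87/128 -43/64 -21/32 -5/8 -1/2 0]  ⇒ -697/1024
G_12 [rbrbrbrrrbbb]  L=[-1 -3/4 -11/16 -175/256 -349/512 -697/1024]  R=[-87/128 -43/64 -21/32 -5/8 -1/2 0]  ⇒ -1393/2048
G_13 [rbrbrbrrrbbbb]  L=[-1 -3/4 -11/16 -175/256 -349/512 -697/1024 -1393/2048]  R=[-87/128 -43/64 -21/32 -5/8 -1/2 0]  ⇒ -2785/4096
G_14 [rbrbrbrrrbbbbb]  L=[-1 -3/4 -11/16 -175/256 -349/512 -697/1024 -1393/2048 -2785/4096]  R=[-87/128 -43/64 -21/32 -5/8 -1/2 0]  ⇒ -5569/8192
G_15 [rbrbrbrrrbbbbbb]  L=[-1 -3/4 -11/16 -175/256 -349/512 -697/1024 -1393/2048 -2785/4096 -5569/8192]  R=[-87/128 -43/64 -21/32 -5/8 -1/2 0]  ⇒ -11137/16384

-11137/16384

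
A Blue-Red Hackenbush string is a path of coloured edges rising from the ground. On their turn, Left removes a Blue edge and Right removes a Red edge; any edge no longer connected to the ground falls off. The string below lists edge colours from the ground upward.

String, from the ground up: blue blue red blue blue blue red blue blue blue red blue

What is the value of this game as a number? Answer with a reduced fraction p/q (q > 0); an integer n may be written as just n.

1979/1024

1 of 12 · b · max L 0 · min R +∞ gives 1
2 of 12 · bb · max L 1 · min R +∞ gives 2
3 of 12 · bbr · max L 1 · min R 2 gives 3/2
4 of 12 · bbrb · max L 3/2 · min R 2 gives 7/4
5 of 12 · bbrbb · max L 7/4 · min R 2 gives 15/8
6 of 12 · bbrbbb · max L 15/8 · min R 2 gives 31/16
7 of 12 · bbrbbbr · max L 15/8 · min R 31/16 gives 61/32
8 of 12 · bbrbbbrb · max L 61/32 · min R 31/16 gives 123/64
9 of 12 · bbrbbbrbb · max L 123/64 · min R 31/16 gives 247/128
10 of 12 · bbrbbbrbbb · max L 247/128 · min R 31/16 gives 495/256
11 of 12 · bbrbbbrbbbr · max L 247/128 · min R 495/256 gives 989/512
12 of 12 · bbrbbbrbbbrb · max L 989/512 · min R 495/256 gives 1979/1024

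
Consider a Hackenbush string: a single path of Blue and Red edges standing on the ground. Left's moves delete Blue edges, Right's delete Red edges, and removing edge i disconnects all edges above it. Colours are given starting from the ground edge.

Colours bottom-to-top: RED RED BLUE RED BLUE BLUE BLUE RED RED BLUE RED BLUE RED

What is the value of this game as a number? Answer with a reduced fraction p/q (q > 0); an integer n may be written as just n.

Recurse on prefixes of the 13-edge string RED RED BLUE RED BLUE BLUE BLUE RED RED BLUE RED BLUE RED:
edge 1 of 13 (RED): { (no moves) | 0 } ⇒ -1
edge 2 of 13 (RED): { (no moves) | -1, 0 } ⇒ -2
edge 3 of 13 (BLUE): { -2 | -1, 0 } ⇒ -3/2
edge 4 of 13 (RED): { -2 | -3/2, -1, 0 } ⇒ -7/4
edge 5 of 13 (BLUE): { -2, -7/4 | -3/2, -1, 0 } ⇒ -13/8
edge 6 of 13 (BLUE): { -2, -7/4, -13/8 | -3/2, -1, 0 } ⇒ -25/16
edge 7 of 13 (BLUE): { -2, -7/4, -13/8, -25/16 | -3/2, -1, 0 } ⇒ -49/32
edge 8 of 13 (RED): { -2, -7/4, -13/8, -25/16 | -49/32, -3/2, -1, 0 } ⇒ -99/64
edge 9 of 13 (RED): { -2, -7/4, -13/8, -25/16 | -99/64, -49/32, -3/2, -1, 0 } ⇒ -199/128
edge 10 of 13 (BLUE): { -2, -7/4, -13/8, -25/16, -199/128 | -99/64, -49/32, -3/2, -1, 0 } ⇒ -397/256
edge 11 of 13 (RED): { -2, -7/4, -13/8, -25/16, -199/128 | -397/256, -99/64, -49/32, -3/2, -1, 0 } ⇒ -795/512
edge 12 of 13 (BLUE): { -2, -7/4, -13/8, -25/16, -199/128, -795/512 | -397/256, -99/64, -49/32, -3/2, -1, 0 } ⇒ -1589/1024
edge 13 of 13 (RED): { -2, -7/4, -13/8, -25/16, -199/128, -795/512 | -1589/1024, -397/256, -99/64, -49/32, -3/2, -1, 0 } ⇒ -3179/2048

-3179/2048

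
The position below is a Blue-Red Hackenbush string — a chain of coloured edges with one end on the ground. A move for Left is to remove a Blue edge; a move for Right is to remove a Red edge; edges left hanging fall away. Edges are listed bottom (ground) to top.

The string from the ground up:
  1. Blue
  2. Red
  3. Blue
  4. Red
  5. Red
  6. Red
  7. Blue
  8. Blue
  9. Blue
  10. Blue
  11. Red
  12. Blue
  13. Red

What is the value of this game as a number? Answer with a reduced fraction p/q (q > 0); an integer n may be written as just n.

Build G(s[:k]) for k = 1..13, string s = Blue Red Blue Red Red Red Blue Blue Blue Blue Red Blue Red.
1 of 13 · B · max L 0 · min R +∞ = 1
2 of 13 · BR · max L 0 · min R 1 = 1/2
3 of 13 · BRB · max L 1/2 · min R 1 = 3/4
4 of 13 · BRBR · max L 1/2 · min R 3/4 = 5/8
5 of 13 · BRBRR · max L 1/2 · min R 5/8 = 9/16
6 of 13 · BRBRRR · max L 1/2 · min R 9/16 = 17/32
7 of 13 · BRBRRRB · max L 17/32 · min R 9/16 = 35/64
8 of 13 · BRBRRRBB · max L 35/64 · min R 9/16 = 71/128
9 of 13 · BRBRRRBBB · max L 71/128 · min R 9/16 = 143/256
10 of 13 · BRBRRRBBBB · max L 143/256 · min R 9/16 = 287/512
11 of 13 · BRBRRRBBBBR · max L 143/256 · min R 287/512 = 573/1024
12 of 13 · BRBRRRBBBBRB · max L 573/1024 · min R 287/512 = 1147/2048
13 of 13 · BRBRRRBBBBRBR · max L 573/1024 · min R 1147/2048 = 2293/4096

2293/4096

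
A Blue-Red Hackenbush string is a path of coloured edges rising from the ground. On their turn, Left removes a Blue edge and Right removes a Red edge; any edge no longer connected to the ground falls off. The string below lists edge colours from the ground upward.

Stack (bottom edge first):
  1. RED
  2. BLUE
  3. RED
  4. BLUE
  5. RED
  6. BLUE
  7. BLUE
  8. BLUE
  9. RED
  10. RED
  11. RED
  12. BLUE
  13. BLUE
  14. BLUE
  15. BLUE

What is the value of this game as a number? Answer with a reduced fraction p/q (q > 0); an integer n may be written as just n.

-10465/16384

Prefix values for RED BLUE RED BLUE RED BLUE BLUE BLUE RED RED RED BLUE BLUE BLUE BLUE via {L|R} + simplicity:
1 of 15 · R · max L −∞ · min R 0 so -1
2 of 15 · RB · max L -1 · min R 0 so -1/2
3 of 15 · RBR · max L -1 · min R -1/2 so -3/4
4 of 15 · RBRB · max L -3/4 · min R -1/2 so -5/8
5 of 15 · RBRBR · max L -3/4 · min R -5/8 so -11/16
6 of 15 · RBRBRB · max L -11/16 · min R -5/8 so -21/32
7 of 15 · RBRBRBB · max L -21/32 · min R -5/8 so -41/64
8 of 15 · RBRBRBBB · max L -41/64 · min R -5/8 so -81/128
9 of 15 · RBRBRBBBR · max L -41/64 · min R -81/128 so -163/256
10 of 15 · RBRBRBBBRR · max L -41/64 · min R -163/256 so -327/512
11 of 15 · RBRBRBBBRRR · max L -41/64 · min R -327/512 so -655/1024
12 of 15 · RBRBRBBBRRRB · max L -655/1024 · min R -327/512 so -1309/2048
13 of 15 · RBRBRBBBRRRBB · max L -1309/2048 · min R -327/512 so -2617/4096
14 of 15 · RBRBRBBBRRRBBB · max L -2617/4096 · min R -327/512 so -5233/8192
15 of 15 · RBRBRBBBRRRBBBB · max L -5233/8192 · min R -327/512 so -10465/16384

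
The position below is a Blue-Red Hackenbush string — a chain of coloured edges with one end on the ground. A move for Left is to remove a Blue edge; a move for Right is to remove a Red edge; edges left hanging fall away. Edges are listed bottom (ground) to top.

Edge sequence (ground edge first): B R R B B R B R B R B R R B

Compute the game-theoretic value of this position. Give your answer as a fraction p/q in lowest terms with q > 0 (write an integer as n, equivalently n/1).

3411/8192

Recurse on prefixes of the 14-edge string B R R B B R B R B R B R R B:
g(B) = { 0 | none } -> 1
g(BR) = { 0 | 1 } -> 1/2
g(BRR) = { 0 | 1/2, 1 } -> 1/4
g(BRRB) = { 0, 1/4 | 1/2, 1 } -> 3/8
g(BRRBB) = { 0, 1/4, 3/8 | 1/2, 1 } -> 7/16
g(BRRBBR) = { 0, 1/4, 3/8 | 7/16, 1/2, 1 } -> 13/32
g(BRRBBRB) = { 0, 1/4, 3/8, 13/32 | 7/16, 1/2, 1 } -> 27/64
g(BRRBBRBR) = { 0, 1/4, 3/8, 13/32 | 27/64, 7/16, 1/2, 1 } -> 53/128
g(BRRBBRBRB) = { 0, 1/4, 3/8, 13/32, 53/128 | 27/64, 7/16, 1/2, 1 } -> 107/256
g(BRRBBRBRBR) = { 0, 1/4, 3/8, 13/32, 53/128 | 107/256, 27/64, 7/16, 1/2, 1 } -> 213/512
g(BRRBBRBRBRB) = { 0, 1/4, 3/8, 13/32, 53/128, 213/512 | 107/256, 27/64, 7/16, 1/2, 1 } -> 427/1024
g(BRRBBRBRBRBR) = { 0, 1/4, 3/8, 13/32, 53/128, 213/512 | 427/1024, 107/256, 27/64, 7/16, 1/2, 1 } -> 853/2048
g(BRRBBRBRBRBRR) = { 0, 1/4, 3/8, 13/32, 53/128, 213/512 | 853/2048, 427/1024, 107/256, 27/64, 7/16, 1/2, 1 } -> 1705/4096
g(BRRBBRBRBRBRRB) = { 0, 1/4, 3/8, 13/32, 53/128, 213/512, 1705/4096 | 853/2048, 427/1024, 107/256, 27/64, 7/16, 1/2, 1 } -> 3411/8192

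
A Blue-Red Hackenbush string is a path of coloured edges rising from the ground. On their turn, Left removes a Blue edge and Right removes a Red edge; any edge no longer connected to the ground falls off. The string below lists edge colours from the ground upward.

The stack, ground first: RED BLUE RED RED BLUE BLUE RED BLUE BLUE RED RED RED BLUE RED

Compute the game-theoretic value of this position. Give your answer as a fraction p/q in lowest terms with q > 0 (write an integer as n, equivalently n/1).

-6459/8192

Prefix values for RED BLUE RED RED BLUE BLUE RED BLUE BLUE RED RED RED BLUE RED via {L|R} + simplicity:
val_1 [R]  L=[∅]  R=[0]  so -1
val_2 [RB]  L=[-1]  R=[0]  so -1/2
val_3 [RBR]  L=[-1]  R=[-1/2,0]  so -3/4
val_4 [RBRR]  L=[-1]  R=[-3/4,-1/2,0]  so -7/8
val_5 [RBRRB]  L=[-1,-7/8]  R=[-3/4,-1/2,0]  so -13/16
val_6 [RBRRBB]  L=[-1,-7/8,-13/16]  R=[-3/4,-1/2,0]  so -25/32
val_7 [RBRRBBR]  L=[-1,-7/8,-13/16]  R=[-25/32,-3/4,-1/2,0]  so -51/64
val_8 [RBRRBBRB]  L=[-1,-7/8,-13/16,-51/64]  R=[-25/32,-3/4,-1/2,0]  so -101/128
val_9 [RBRRBBRBB]  L=[-1,-7/8,-13/16,-51/64,-101/128]  R=[-25/32,-3/4,-1/2,0]  so -201/256
val_10 [RBRRBBRBBR]  L=[-1,-7/8,-13/16,-51/64,-101/128]  R=[-201/256,-25/32,-3/4,-1/2,0]  so -403/512
val_11 [RBRRBBRBBRR]  L=[-1,-7/8,-13/16,-51/64,-101/128]  R=[-403/512,-201/256,-25/32,-3/4,-1/2,0]  so -807/1024
val_12 [RBRRBBRBBRRR]  L=[-1,-7/8,-13/16,-51/64,-101/128]  R=[-807/1024,-403/512,-201/256,-25/32,-3/4,-1/2,0]  so -1615/2048
val_13 [RBRRBBRBBRRRB]  L=[-1,-7/8,-13/16,-51/64,-101/128,-1615/2048]  R=[-807/1024,-403/512,-201/256,-25/32,-3/4,-1/2,0]  so -3229/4096
val_14 [RBRRBBRBBRRRBR]  L=[-1,-7/8,-13/16,-51/64,-101/128,-1615/2048]  R=[-3229/4096,-807/1024,-403/512,-201/256,-25/32,-3/4,-1/2,0]  so -6459/8192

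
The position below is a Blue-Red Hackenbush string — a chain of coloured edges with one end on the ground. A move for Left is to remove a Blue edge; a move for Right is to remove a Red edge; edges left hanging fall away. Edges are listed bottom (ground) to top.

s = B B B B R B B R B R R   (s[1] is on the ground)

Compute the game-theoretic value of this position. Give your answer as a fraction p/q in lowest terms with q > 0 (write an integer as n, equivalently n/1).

489/128

step 1: add B to get B; options L={ 0 } R={ — } ⇒ 1
step 2: add B to get BB; options L={ 0; 1 } R={ — } ⇒ 2
step 3: add B to get BBB; options L={ 0; 1; 2 } R={ — } ⇒ 3
step 4: add B to get BBBB; options L={ 0; 1; 2; 3 } R={ — } ⇒ 4
step 5: add R to get BBBBR; options L={ 0; 1; 2; 3 } R={ 4 } ⇒ 7/2
step 6: add B to get BBBBRB; options L={ 0; 1; 2; 3; 7/2 } R={ 4 } ⇒ 15/4
step 7: add B to get BBBBRBB; options L={ 0; 1; 2; 3; 7/2; 15/4 } R={ 4 } ⇒ 31/8
step 8: add R to get BBBBRBBR; options L={ 0; 1; 2; 3; 7/2; 15/4 } R={ 31/8; 4 } ⇒ 61/16
step 9: add B to get BBBBRBBRB; options L={ 0; 1; 2; 3; 7/2; 15/4; 61/16 } R={ 31/8; 4 } ⇒ 123/32
step 10: add R to get BBBBRBBRBR; options L={ 0; 1; 2; 3; 7/2; 15/4; 61/16 } R={ 123/32; 31/8; 4 } ⇒ 245/64
step 11: add R to get BBBBRBBRBRR; options L={ 0; 1; 2; 3; 7/2; 15/4; 61/16 } R={ 245/64; 123/32; 31/8; 4 } ⇒ 489/128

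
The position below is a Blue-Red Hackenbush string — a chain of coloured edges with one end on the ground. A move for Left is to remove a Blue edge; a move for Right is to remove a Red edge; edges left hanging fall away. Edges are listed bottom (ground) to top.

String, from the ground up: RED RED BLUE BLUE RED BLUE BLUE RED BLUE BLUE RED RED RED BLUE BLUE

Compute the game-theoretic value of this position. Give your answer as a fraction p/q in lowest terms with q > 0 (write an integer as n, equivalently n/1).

-10553/8192

v(R) = { (no moves) | 0 } -> -1
v(RR) = { (no moves) | -1, 0 } -> -2
v(RRB) = { -2 | -1, 0 } -> -3/2
v(RRBB) = { -2, -3/2 | -1, 0 } -> -5/4
v(RRBBR) = { -2, -3/2 | -5/4, -1, 0 } -> -11/8
v(RRBBRB) = { -2, -3/2, -11/8 | -5/4, -1, 0 } -> -21/16
v(RRBBRBB) = { -2, -3/2, -11/8, -21/16 | -5/4, -1, 0 } -> -41/32
v(RRBBRBBR) = { -2, -3/2, -11/8, -21/16 | -41/32, -5/4, -1, 0 } -> -83/64
v(RRBBRBBRB) = { -2, -3/2, -11/8, -21/16, -83/64 | -41/32, -5/4, -1, 0 } -> -165/128
v(RRBBRBBRBB) = { -2, -3/2, -11/8, -21/16, -83/64, -165/128 | -41/32, -5/4, -1, 0 } -> -329/256
v(RRBBRBBRBBR) = { -2, -3/2, -11/8, -21/16, -83/64, -165/128 | -329/256, -41/32, -5/4, -1, 0 } -> -659/512
v(RRBBRBBRBBRR) = { -2, -3/2, -11/8, -21/16, -83/64, -165/128 | -659/512, -329/256, -41/32, -5/4, -1, 0 } -> -1319/1024
v(RRBBRBBRBBRRR) = { -2, -3/2, -11/8, -21/16, -83/64, -165/128 | -1319/1024, -659/512, -329/256, -41/32, -5/4, -1, 0 } -> -2639/2048
v(RRBBRBBRBBRRRB) = { -2, -3/2, -11/8, -21/16, -83/64, -165/128, -2639/2048 | -1319/1024, -659/512, -329/256, -41/32, -5/4, -1, 0 } -> -5277/4096
v(RRBBRBBRBBRRRBB) = { -2, -3/2, -11/8, -21/16, -83/64, -165/128, -2639/2048, -5277/4096 | -1319/1024, -659/512, -329/256, -41/32, -5/4, -1, 0 } -> -10553/8192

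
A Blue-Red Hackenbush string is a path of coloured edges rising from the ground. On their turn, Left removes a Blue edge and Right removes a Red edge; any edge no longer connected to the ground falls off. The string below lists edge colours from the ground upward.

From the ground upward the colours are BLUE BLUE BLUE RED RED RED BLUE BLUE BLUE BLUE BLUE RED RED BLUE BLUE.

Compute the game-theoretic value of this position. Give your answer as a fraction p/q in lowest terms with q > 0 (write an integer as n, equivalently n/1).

Build g(s[:k]) for k = 1..15, string s = BLUE BLUE BLUE RED RED RED BLUE BLUE BLUE BLUE BLUE RED RED BLUE BLUE.
step 1: add BLUE to get B; options L={ 0 } R={ none } — 1
step 2: add BLUE to get BB; options L={ 0; 1 } R={ none } — 2
step 3: add BLUE to get BBB; options L={ 0; 1; 2 } R={ none } — 3
step 4: add RED to get BBBR; options L={ 0; 1; 2 } R={ 3 } — 5/2
step 5: add RED to get BBBRR; options L={ 0; 1; 2 } R={ 5/2; 3 } — 9/4
step 6: add RED to get BBBRRR; options L={ 0; 1; 2 } R={ 9/4; 5/2; 3 } — 17/8
step 7: add BLUE to get BBBRRRB; options L={ 0; 1; 2; 17/8 } R={ 9/4; 5/2; 3 } — 35/16
step 8: add BLUE to get BBBRRRBB; options L={ 0; 1; 2; 17/8; 35/16 } R={ 9/4; 5/2; 3 } — 71/32
step 9: add BLUE to get BBBRRRBBB; options L={ 0; 1; 2; 17/8; 35/16; 71/32 } R={ 9/4; 5/2; 3 } — 143/64
step 10: add BLUE to get BBBRRRBBBB; options L={ 0; 1; 2; 17/8; 35/16; 71/32; 143/64 } R={ 9/4; 5/2; 3 } — 287/128
step 11: add BLUE to get BBBRRRBBBBB; options L={ 0; 1; 2; 17/8; 35/16; 71/32; 143/64; 287/128 } R={ 9/4; 5/2; 3 } — 575/256
step 12: add RED to get BBBRRRBBBBBR; options L={ 0; 1; 2; 17/8; 35/16; 71/32; 143/64; 287/128 } R={ 575/256; 9/4; 5/2; 3 } — 1149/512
step 13: add RED to get BBBRRRBBBBBRR; options L={ 0; 1; 2; 17/8; 35/16; 71/32; 143/64; 287/128 } R={ 1149/512; 575/256; 9/4; 5/2; 3 } — 2297/1024
step 14: add BLUE to get BBBRRRBBBBBRRB; options L={ 0; 1; 2; 17/8; 35/16; 71/32; 143/64; 287/128; 2297/1024 } R={ 1149/512; 575/256; 9/4; 5/2; 3 } — 4595/2048
step 15: add BLUE to get BBBRRRBBBBBRRBB; options L={ 0; 1; 2; 17/8; 35/16; 71/32; 143/64; 287/128; 2297/1024; 4595/2048 } R={ 1149/512; 575/256; 9/4; 5/2; 3 } — 9191/4096

9191/4096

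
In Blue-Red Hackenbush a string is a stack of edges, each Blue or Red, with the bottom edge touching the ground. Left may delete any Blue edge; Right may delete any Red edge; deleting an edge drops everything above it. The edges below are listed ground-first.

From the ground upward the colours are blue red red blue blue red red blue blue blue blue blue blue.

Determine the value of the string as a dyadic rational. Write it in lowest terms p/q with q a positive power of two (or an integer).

1663/4096

Build v(s[:k]) for k = 1..13, string s = blue red red blue blue red red blue blue blue blue blue blue.
edge 1 of 13 (blue): { 0 | (no moves) } ⇒ 1
edge 2 of 13 (red): { 0 | 1 } ⇒ 1/2
edge 3 of 13 (red): { 0 | 1/2 1 } ⇒ 1/4
edge 4 of 13 (blue): { 0 1/4 | 1/2 1 } ⇒ 3/8
edge 5 of 13 (blue): { 0 1/4 3/8 | 1/2 1 } ⇒ 7/16
edge 6 of 13 (red): { 0 1/4 3/8 | 7/16 1/2 1 } ⇒ 13/32
edge 7 of 13 (red): { 0 1/4 3/8 | 13/32 7/16 1/2 1 } ⇒ 25/64
edge 8 of 13 (blue): { 0 1/4 3/8 25/64 | 13/32 7/16 1/2 1 } ⇒ 51/128
edge 9 of 13 (blue): { 0 1/4 3/8 25/64 51/128 | 13/32 7/16 1/2 1 } ⇒ 103/256
edge 10 of 13 (blue): { 0 1/4 3/8 25/64 51/128 103/256 | 13/32 7/16 1/2 1 } ⇒ 207/512
edge 11 of 13 (blue): { 0 1/4 3/8 25/64 51/128 103/256 207/512 | 13/32 7/16 1/2 1 } ⇒ 415/1024
edge 12 of 13 (blue): { 0 1/4 3/8 25/64 51/128 103/256 207/512 415/1024 | 13/32 7/16 1/2 1 } ⇒ 831/2048
edge 13 of 13 (blue): { 0 1/4 3/8 25/64 51/128 103/256 207/512 415/1024 831/2048 | 13/32 7/16 1/2 1 } ⇒ 1663/4096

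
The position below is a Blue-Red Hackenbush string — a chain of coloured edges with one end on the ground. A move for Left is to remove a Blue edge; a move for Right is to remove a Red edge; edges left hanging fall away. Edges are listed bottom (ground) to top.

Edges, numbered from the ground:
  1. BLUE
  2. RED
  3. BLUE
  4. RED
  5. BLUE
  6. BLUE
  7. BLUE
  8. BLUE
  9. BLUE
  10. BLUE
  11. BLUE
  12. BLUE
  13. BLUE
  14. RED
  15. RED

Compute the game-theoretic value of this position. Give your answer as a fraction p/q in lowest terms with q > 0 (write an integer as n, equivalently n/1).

Build v(s[:k]) for k = 1..15, string s = BLUE RED BLUE RED BLUE BLUE BLUE BLUE BLUE BLUE BLUE BLUE BLUE RED RED.
v_1 [B]  L=[0]  R=[]  so 1
v_2 [BR]  L=[0]  R=[1]  so 1/2
v_3 [BRB]  L=[0; 1/2]  R=[1]  so 3/4
v_4 [BRBR]  L=[0; 1/2]  R=[3/4; 1]  so 5/8
v_5 [BRBRB]  L=[0; 1/2; 5/8]  R=[3/4; 1]  so 11/16
v_6 [BRBRBB]  L=[0; 1/2; 5/8; 11/16]  R=[3/4; 1]  so 23/32
v_7 [BRBRBBB]  L=[0; 1/2; 5/8; 11/16; 23/32]  R=[3/4; 1]  so 47/64
v_8 [BRBRBBBB]  L=[0; 1/2; 5/8; 11/16; 23/32; 47/64]  R=[3/4; 1]  so 95/128
v_9 [BRBRBBBBB]  L=[0; 1/2; 5/8; 11/16; 23/32; 47/64; 95/128]  R=[3/4; 1]  so 191/256
v_10 [BRBRBBBBBB]  L=[0; 1/2; 5/8; 11/16; 23/32; 47/64; 95/128; 191/256]  R=[3/4; 1]  so 383/512
v_11 [BRBRBBBBBBB]  L=[0; 1/2; 5/8; 11/16; 23/32; 47/64; 95/128; 191/256; 383/512]  R=[3/4; 1]  so 767/1024
v_12 [BRBRBBBBBBBB]  L=[0; 1/2; 5/8; 11/16; 23/32; 47/64; 95/128; 191/256; 383/512; 767/1024]  R=[3/4; 1]  so 1535/2048
v_13 [BRBRBBBBBBBBB]  L=[0; 1/2; 5/8; 11/16; 23/32; 47/64; 95/128; 191/256; 383/512; 767/1024; 1535/2048]  R=[3/4; 1]  so 3071/4096
v_14 [BRBRBBBBBBBBBR]  L=[0; 1/2; 5/8; 11/16; 23/32; 47/64; 95/128; 191/256; 383/512; 767/1024; 1535/2048]  R=[3071/4096; 3/4; 1]  so 6141/8192
v_15 [BRBRBBBBBBBBBRR]  L=[0; 1/2; 5/8; 11/16; 23/32; 47/64; 95/128; 191/256; 383/512; 767/1024; 1535/2048]  R=[6141/8192; 3071/4096; 3/4; 1]  so 12281/16384

12281/16384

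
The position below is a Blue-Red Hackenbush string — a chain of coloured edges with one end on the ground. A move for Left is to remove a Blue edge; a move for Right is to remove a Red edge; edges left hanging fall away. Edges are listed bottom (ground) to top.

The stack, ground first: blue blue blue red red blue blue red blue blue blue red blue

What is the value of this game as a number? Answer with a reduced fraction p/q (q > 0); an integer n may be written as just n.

value_1 [b]  L=[0]  R=[·]  — 1
value_2 [bb]  L=[0 1]  R=[·]  — 2
value_3 [bbb]  L=[0 1 2]  R=[·]  — 3
value_4 [bbbr]  L=[0 1 2]  R=[3]  — 5/2
value_5 [bbbrr]  L=[0 1 2]  R=[5/2 3]  — 9/4
value_6 [bbbrrb]  L=[0 1 2 9/4]  R=[5/2 3]  — 19/8
value_7 [bbbrrbb]  L=[0 1 2 9/4 19/8]  R=[5/2 3]  — 39/16
value_8 [bbbrrbbr]  L=[0 1 2 9/4 19/8]  R=[39/16 5/2 3]  — 77/32
value_9 [bbbrrbbrb]  L=[0 1 2 9/4 19/8 77/32]  R=[39/16 5/2 3]  — 155/64
value_10 [bbbrrbbrbb]  L=[0 1 2 9/4 19/8 77/32 155/64]  R=[39/16 5/2 3]  — 311/128
value_11 [bbbrrbbrbbb]  L=[0 1 2 9/4 19/8 77/32 155/64 311/128]  R=[39/16 5/2 3]  — 623/256
value_12 [bbbrrbbrbbbr]  L=[0 1 2 9/4 19/8 77/32 155/64 311/128]  R=[623/256 39/16 5/2 3]  — 1245/512
value_13 [bbbrrbbrbbbrb]  L=[0 1 2 9/4 19/8 77/32 155/64 311/128 1245/512]  R=[623/256 39/16 5/2 3]  — 2491/1024

2491/1024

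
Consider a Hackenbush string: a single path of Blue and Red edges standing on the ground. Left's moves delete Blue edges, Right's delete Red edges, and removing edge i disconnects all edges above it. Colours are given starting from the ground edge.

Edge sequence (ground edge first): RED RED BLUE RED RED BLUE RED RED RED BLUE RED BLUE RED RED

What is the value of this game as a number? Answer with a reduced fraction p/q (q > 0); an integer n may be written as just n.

g(R) = { — | 0 } ⇒ -1
g(RR) = { — | -1; 0 } ⇒ -2
g(RRB) = { -2 | -1; 0 } ⇒ -3/2
g(RRBR) = { -2 | -3/2; -1; 0 } ⇒ -7/4
g(RRBRR) = { -2 | -7/4; -3/2; -1; 0 } ⇒ -15/8
g(RRBRRB) = { -2; -15/8 | -7/4; -3/2; -1; 0 } ⇒ -29/16
g(RRBRRBR) = { -2; -15/8 | -29/16; -7/4; -3/2; -1; 0 } ⇒ -59/32
g(RRBRRBRR) = { -2; -15/8 | -59/32; -29/16; -7/4; -3/2; -1; 0 } ⇒ -119/64
g(RRBRRBRRR) = { -2; -15/8 | -119/64; -59/32; -29/16; -7/4; -3/2; -1; 0 } ⇒ -239/128
g(RRBRRBRRRB) = { -2; -15/8; -239/128 | -119/64; -59/32; -29/16; -7/4; -3/2; -1; 0 } ⇒ -477/256
g(RRBRRBRRRBR) = { -2; -15/8; -239/128 | -477/256; -119/64; -59/32; -29/16; -7/4; -3/2; -1; 0 } ⇒ -955/512
g(RRBRRBRRRBRB) = { -2; -15/8; -239/128; -955/512 | -477/256; -119/64; -59/32; -29/16; -7/4; -3/2; -1; 0 } ⇒ -1909/1024
g(RRBRRBRRRBRBR) = { -2; -15/8; -239/128; -955/512 | -1909/1024; -477/256; -119/64; -59/32; -29/16; -7/4; -3/2; -1; 0 } ⇒ -3819/2048
g(RRBRRBRRRBRBRR) = { -2; -15/8; -239/128; -955/512 | -3819/2048; -1909/1024; -477/256; -119/64; -59/32; -29/16; -7/4; -3/2; -1; 0 } ⇒ -7639/4096

-7639/4096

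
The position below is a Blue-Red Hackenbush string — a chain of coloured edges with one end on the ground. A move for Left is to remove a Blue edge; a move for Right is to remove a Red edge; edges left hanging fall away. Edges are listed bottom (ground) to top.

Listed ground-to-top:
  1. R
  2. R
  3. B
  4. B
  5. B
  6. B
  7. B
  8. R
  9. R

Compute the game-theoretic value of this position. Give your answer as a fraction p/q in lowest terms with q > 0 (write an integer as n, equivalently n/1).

g(R) = { none | 0 } ⇒ -1
g(RR) = { none | -1, 0 } ⇒ -2
g(RRB) = { -2 | -1, 0 } ⇒ -3/2
g(RRBB) = { -2, -3/2 | -1, 0 } ⇒ -5/4
g(RRBBB) = { -2, -3/2, -5/4 | -1, 0 } ⇒ -9/8
g(RRBBBB) = { -2, -3/2, -5/4, -9/8 | -1, 0 } ⇒ -17/16
g(RRBBBBB) = { -2, -3/2, -5/4, -9/8, -17/16 | -1, 0 } ⇒ -33/32
g(RRBBBBBR) = { -2, -3/2, -5/4, -9/8, -17/16 | -33/32, -1, 0 } ⇒ -67/64
g(RRBBBBBRR) = { -2, -3/2, -5/4, -9/8, -17/16 | -67/64, -33/32, -1, 0 } ⇒ -135/128

-135/128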